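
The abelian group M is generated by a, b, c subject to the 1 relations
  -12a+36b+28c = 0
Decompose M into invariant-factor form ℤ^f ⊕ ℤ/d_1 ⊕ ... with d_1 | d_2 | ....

Answer: M ≅ ℤ^2 ⊕ ℤ/4

Derivation:
rank_ℚ(R)=1; free=3−1=2
SNF(R) diag = [4] → torsion [4]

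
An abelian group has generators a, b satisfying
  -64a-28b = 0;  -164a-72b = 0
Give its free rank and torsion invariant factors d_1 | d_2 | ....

rank_ℚ(R)=2; free=2−2=0
SNF(R) diag = [4, 4] → torsion [4, 4]

Answer: M ≅ ℤ/4 ⊕ ℤ/4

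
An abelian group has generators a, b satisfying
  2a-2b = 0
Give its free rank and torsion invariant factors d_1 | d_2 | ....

rank_ℚ(R)=1; free=2−1=1
SNF(R) diag = [2] → torsion [2]

Answer: M ≅ ℤ^1 ⊕ ℤ/2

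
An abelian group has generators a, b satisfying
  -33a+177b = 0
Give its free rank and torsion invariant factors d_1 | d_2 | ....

Answer: M ≅ ℤ^1 ⊕ ℤ/3

Derivation:
rank_ℚ(R)=1; free=2−1=1
SNF(R) diag = [3] → torsion [3]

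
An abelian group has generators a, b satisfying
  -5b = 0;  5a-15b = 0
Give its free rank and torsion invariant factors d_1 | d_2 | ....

rank_ℚ(R)=2; free=2−2=0
SNF(R) diag = [5, 5] → torsion [5, 5]

Answer: M ≅ ℤ/5 ⊕ ℤ/5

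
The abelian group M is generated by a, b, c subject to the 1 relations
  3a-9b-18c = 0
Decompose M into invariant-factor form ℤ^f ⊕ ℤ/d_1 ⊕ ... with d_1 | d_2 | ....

Answer: M ≅ ℤ^2 ⊕ ℤ/3

Derivation:
rank_ℚ(R)=1; free=3−1=2
SNF(R) diag = [3] → torsion [3]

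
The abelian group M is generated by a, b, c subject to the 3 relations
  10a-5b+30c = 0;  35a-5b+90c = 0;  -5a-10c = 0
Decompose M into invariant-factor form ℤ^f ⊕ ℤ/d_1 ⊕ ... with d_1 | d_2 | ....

rank_ℚ(R)=3; free=3−3=0
SNF(R) diag = [5, 5, 10] → torsion [5, 5, 10]

Answer: M ≅ ℤ/5 ⊕ ℤ/5 ⊕ ℤ/10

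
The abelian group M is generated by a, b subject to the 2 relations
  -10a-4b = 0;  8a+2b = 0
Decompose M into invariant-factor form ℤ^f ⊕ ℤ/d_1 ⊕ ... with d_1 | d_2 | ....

rank_ℚ(R)=2; free=2−2=0
SNF(R) diag = [2, 6] → torsion [2, 6]

Answer: M ≅ ℤ/2 ⊕ ℤ/6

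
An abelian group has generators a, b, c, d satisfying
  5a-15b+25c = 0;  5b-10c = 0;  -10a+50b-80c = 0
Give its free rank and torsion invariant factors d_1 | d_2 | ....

Answer: M ≅ ℤ^1 ⊕ ℤ/5 ⊕ ℤ/5 ⊕ ℤ/10

Derivation:
rank_ℚ(R)=3; free=4−3=1
SNF(R) diag = [5, 5, 10] → torsion [5, 5, 10]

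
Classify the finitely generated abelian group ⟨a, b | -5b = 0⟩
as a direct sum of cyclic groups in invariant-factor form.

rank_ℚ(R)=1; free=2−1=1
SNF(R) diag = [5] → torsion [5]

Answer: M ≅ ℤ^1 ⊕ ℤ/5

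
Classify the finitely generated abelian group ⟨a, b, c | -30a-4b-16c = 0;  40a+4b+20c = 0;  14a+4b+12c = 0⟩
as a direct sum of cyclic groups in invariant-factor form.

Answer: M ≅ ℤ/2 ⊕ ℤ/4 ⊕ ℤ/12

Derivation:
rank_ℚ(R)=3; free=3−3=0
SNF(R) diag = [2, 4, 12] → torsion [2, 4, 12]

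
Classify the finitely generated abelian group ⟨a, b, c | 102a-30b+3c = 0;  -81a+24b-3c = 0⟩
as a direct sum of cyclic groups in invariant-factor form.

rank_ℚ(R)=2; free=3−2=1
SNF(R) diag = [3, 3] → torsion [3, 3]

Answer: M ≅ ℤ^1 ⊕ ℤ/3 ⊕ ℤ/3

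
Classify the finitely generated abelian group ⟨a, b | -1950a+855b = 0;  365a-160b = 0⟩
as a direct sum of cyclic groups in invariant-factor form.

Answer: M ≅ ℤ/5 ⊕ ℤ/15

Derivation:
rank_ℚ(R)=2; free=2−2=0
SNF(R) diag = [5, 15] → torsion [5, 15]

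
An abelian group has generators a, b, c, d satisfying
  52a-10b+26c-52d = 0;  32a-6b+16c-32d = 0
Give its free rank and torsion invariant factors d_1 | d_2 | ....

Answer: M ≅ ℤ^2 ⊕ ℤ/2 ⊕ ℤ/2

Derivation:
rank_ℚ(R)=2; free=4−2=2
SNF(R) diag = [2, 2] → torsion [2, 2]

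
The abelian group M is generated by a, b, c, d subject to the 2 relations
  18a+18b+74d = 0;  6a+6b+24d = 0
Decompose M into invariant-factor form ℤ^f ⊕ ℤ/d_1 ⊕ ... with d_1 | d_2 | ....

rank_ℚ(R)=2; free=4−2=2
SNF(R) diag = [2, 6] → torsion [2, 6]

Answer: M ≅ ℤ^2 ⊕ ℤ/2 ⊕ ℤ/6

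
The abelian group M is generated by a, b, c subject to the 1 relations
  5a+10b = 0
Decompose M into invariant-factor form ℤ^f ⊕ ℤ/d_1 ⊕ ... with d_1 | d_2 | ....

Answer: M ≅ ℤ^2 ⊕ ℤ/5

Derivation:
rank_ℚ(R)=1; free=3−1=2
SNF(R) diag = [5] → torsion [5]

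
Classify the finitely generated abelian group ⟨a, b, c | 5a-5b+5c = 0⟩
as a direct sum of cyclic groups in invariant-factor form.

rank_ℚ(R)=1; free=3−1=2
SNF(R) diag = [5] → torsion [5]

Answer: M ≅ ℤ^2 ⊕ ℤ/5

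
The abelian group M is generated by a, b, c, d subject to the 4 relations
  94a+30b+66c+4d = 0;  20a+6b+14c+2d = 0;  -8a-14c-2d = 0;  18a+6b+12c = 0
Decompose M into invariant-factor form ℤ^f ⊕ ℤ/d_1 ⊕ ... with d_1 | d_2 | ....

rank_ℚ(R)=4; free=4−4=0
SNF(R) diag = [2, 2, 6, 6] → torsion [2, 2, 6, 6]

Answer: M ≅ ℤ/2 ⊕ ℤ/2 ⊕ ℤ/6 ⊕ ℤ/6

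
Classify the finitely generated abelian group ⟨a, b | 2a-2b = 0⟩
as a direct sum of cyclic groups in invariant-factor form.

Answer: M ≅ ℤ^1 ⊕ ℤ/2

Derivation:
rank_ℚ(R)=1; free=2−1=1
SNF(R) diag = [2] → torsion [2]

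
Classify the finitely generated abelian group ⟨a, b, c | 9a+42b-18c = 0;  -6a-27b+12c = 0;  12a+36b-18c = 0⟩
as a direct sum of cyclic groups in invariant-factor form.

Answer: M ≅ ℤ/3 ⊕ ℤ/3 ⊕ ℤ/6

Derivation:
rank_ℚ(R)=3; free=3−3=0
SNF(R) diag = [3, 3, 6] → torsion [3, 3, 6]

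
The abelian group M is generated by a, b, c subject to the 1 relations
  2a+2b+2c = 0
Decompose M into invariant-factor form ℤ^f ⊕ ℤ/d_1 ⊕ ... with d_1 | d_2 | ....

Answer: M ≅ ℤ^2 ⊕ ℤ/2

Derivation:
rank_ℚ(R)=1; free=3−1=2
SNF(R) diag = [2] → torsion [2]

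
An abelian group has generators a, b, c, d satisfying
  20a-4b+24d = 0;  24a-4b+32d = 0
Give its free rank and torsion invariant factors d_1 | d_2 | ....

rank_ℚ(R)=2; free=4−2=2
SNF(R) diag = [4, 4] → torsion [4, 4]

Answer: M ≅ ℤ^2 ⊕ ℤ/4 ⊕ ℤ/4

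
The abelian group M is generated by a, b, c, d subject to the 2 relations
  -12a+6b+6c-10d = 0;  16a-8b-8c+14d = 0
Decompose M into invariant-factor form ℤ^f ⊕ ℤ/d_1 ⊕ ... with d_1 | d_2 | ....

rank_ℚ(R)=2; free=4−2=2
SNF(R) diag = [2, 2] → torsion [2, 2]

Answer: M ≅ ℤ^2 ⊕ ℤ/2 ⊕ ℤ/2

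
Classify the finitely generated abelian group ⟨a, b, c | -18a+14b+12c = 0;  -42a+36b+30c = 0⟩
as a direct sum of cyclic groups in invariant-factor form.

rank_ℚ(R)=2; free=3−2=1
SNF(R) diag = [2, 6] → torsion [2, 6]

Answer: M ≅ ℤ^1 ⊕ ℤ/2 ⊕ ℤ/6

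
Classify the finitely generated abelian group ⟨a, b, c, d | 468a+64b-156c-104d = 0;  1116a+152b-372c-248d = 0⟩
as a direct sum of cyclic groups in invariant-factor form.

Answer: M ≅ ℤ^2 ⊕ ℤ/4 ⊕ ℤ/8

Derivation:
rank_ℚ(R)=2; free=4−2=2
SNF(R) diag = [4, 8] → torsion [4, 8]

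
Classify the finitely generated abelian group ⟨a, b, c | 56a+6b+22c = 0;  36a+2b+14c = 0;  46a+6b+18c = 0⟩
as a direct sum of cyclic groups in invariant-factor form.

Answer: M ≅ ℤ/2 ⊕ ℤ/2 ⊕ ℤ/4

Derivation:
rank_ℚ(R)=3; free=3−3=0
SNF(R) diag = [2, 2, 4] → torsion [2, 2, 4]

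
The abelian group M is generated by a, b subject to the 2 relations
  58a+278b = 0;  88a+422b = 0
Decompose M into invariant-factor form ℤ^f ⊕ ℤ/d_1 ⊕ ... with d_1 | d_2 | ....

rank_ℚ(R)=2; free=2−2=0
SNF(R) diag = [2, 6] → torsion [2, 6]

Answer: M ≅ ℤ/2 ⊕ ℤ/6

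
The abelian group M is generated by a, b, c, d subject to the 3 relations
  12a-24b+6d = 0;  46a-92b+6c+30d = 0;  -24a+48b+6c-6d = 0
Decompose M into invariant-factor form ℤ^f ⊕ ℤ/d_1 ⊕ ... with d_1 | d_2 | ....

rank_ℚ(R)=3; free=4−3=1
SNF(R) diag = [2, 6, 6] → torsion [2, 6, 6]

Answer: M ≅ ℤ^1 ⊕ ℤ/2 ⊕ ℤ/6 ⊕ ℤ/6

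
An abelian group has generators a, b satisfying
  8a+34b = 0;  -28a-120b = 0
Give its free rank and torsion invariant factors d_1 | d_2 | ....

rank_ℚ(R)=2; free=2−2=0
SNF(R) diag = [2, 4] → torsion [2, 4]

Answer: M ≅ ℤ/2 ⊕ ℤ/4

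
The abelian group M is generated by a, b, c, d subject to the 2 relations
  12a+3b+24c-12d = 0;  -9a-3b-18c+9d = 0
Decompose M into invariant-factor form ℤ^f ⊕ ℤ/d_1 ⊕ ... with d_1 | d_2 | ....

Answer: M ≅ ℤ^2 ⊕ ℤ/3 ⊕ ℤ/3

Derivation:
rank_ℚ(R)=2; free=4−2=2
SNF(R) diag = [3, 3] → torsion [3, 3]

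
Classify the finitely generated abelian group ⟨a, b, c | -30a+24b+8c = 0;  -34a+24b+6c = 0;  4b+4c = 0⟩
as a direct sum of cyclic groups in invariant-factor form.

rank_ℚ(R)=3; free=3−3=0
SNF(R) diag = [2, 2, 4] → torsion [2, 2, 4]

Answer: M ≅ ℤ/2 ⊕ ℤ/2 ⊕ ℤ/4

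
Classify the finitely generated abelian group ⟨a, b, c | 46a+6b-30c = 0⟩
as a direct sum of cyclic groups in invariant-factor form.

Answer: M ≅ ℤ^2 ⊕ ℤ/2

Derivation:
rank_ℚ(R)=1; free=3−1=2
SNF(R) diag = [2] → torsion [2]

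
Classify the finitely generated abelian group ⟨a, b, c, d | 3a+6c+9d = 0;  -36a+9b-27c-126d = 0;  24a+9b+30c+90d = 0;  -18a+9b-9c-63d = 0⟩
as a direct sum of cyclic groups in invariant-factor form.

rank_ℚ(R)=4; free=4−4=0
SNF(R) diag = [3, 9, 9, 9] → torsion [3, 9, 9, 9]

Answer: M ≅ ℤ/3 ⊕ ℤ/9 ⊕ ℤ/9 ⊕ ℤ/9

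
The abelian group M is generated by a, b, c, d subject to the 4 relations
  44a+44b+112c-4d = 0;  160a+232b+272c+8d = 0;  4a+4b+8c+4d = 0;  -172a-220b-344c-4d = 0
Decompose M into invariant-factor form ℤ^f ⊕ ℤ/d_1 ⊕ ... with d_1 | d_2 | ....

Answer: M ≅ ℤ/4 ⊕ ℤ/8 ⊕ ℤ/24 ⊕ ℤ/24

Derivation:
rank_ℚ(R)=4; free=4−4=0
SNF(R) diag = [4, 8, 24, 24] → torsion [4, 8, 24, 24]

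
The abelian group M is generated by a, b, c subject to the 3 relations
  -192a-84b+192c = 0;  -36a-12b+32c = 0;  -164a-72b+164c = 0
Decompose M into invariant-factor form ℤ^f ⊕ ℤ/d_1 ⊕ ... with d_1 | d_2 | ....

rank_ℚ(R)=3; free=3−3=0
SNF(R) diag = [4, 4, 12] → torsion [4, 4, 12]

Answer: M ≅ ℤ/4 ⊕ ℤ/4 ⊕ ℤ/12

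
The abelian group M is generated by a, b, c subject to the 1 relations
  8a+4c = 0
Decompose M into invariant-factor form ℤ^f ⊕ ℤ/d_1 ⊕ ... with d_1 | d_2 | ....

rank_ℚ(R)=1; free=3−1=2
SNF(R) diag = [4] → torsion [4]

Answer: M ≅ ℤ^2 ⊕ ℤ/4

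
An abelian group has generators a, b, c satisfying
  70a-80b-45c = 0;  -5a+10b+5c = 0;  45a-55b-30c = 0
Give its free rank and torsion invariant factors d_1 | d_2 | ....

Answer: M ≅ ℤ/5 ⊕ ℤ/5 ⊕ ℤ/5

Derivation:
rank_ℚ(R)=3; free=3−3=0
SNF(R) diag = [5, 5, 5] → torsion [5, 5, 5]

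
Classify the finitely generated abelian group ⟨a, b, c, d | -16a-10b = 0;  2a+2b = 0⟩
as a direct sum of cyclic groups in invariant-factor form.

rank_ℚ(R)=2; free=4−2=2
SNF(R) diag = [2, 6] → torsion [2, 6]

Answer: M ≅ ℤ^2 ⊕ ℤ/2 ⊕ ℤ/6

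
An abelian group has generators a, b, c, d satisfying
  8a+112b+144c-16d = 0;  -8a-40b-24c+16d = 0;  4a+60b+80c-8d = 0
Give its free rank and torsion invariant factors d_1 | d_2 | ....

Answer: M ≅ ℤ^1 ⊕ ℤ/4 ⊕ ℤ/8 ⊕ ℤ/24

Derivation:
rank_ℚ(R)=3; free=4−3=1
SNF(R) diag = [4, 8, 24] → torsion [4, 8, 24]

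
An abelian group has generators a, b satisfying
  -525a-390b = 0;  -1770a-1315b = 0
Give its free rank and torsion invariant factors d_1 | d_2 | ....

Answer: M ≅ ℤ/5 ⊕ ℤ/15

Derivation:
rank_ℚ(R)=2; free=2−2=0
SNF(R) diag = [5, 15] → torsion [5, 15]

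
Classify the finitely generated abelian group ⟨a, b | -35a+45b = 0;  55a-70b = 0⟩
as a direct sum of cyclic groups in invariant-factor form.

Answer: M ≅ ℤ/5 ⊕ ℤ/5

Derivation:
rank_ℚ(R)=2; free=2−2=0
SNF(R) diag = [5, 5] → torsion [5, 5]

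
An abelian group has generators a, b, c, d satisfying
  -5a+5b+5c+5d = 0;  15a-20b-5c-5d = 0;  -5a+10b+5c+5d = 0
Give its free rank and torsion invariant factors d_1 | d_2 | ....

rank_ℚ(R)=3; free=4−3=1
SNF(R) diag = [5, 5, 10] → torsion [5, 5, 10]

Answer: M ≅ ℤ^1 ⊕ ℤ/5 ⊕ ℤ/5 ⊕ ℤ/10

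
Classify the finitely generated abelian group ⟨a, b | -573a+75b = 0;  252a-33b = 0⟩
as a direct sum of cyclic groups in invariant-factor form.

Answer: M ≅ ℤ/3 ⊕ ℤ/3

Derivation:
rank_ℚ(R)=2; free=2−2=0
SNF(R) diag = [3, 3] → torsion [3, 3]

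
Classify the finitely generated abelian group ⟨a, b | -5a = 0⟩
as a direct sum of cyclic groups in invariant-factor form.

Answer: M ≅ ℤ^1 ⊕ ℤ/5

Derivation:
rank_ℚ(R)=1; free=2−1=1
SNF(R) diag = [5] → torsion [5]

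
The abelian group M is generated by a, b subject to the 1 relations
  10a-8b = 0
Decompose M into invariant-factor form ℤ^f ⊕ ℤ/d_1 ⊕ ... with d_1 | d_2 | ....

Answer: M ≅ ℤ^1 ⊕ ℤ/2

Derivation:
rank_ℚ(R)=1; free=2−1=1
SNF(R) diag = [2] → torsion [2]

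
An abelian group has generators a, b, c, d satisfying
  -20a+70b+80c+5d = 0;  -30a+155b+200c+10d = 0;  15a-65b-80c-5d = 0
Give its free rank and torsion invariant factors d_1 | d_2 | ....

Answer: M ≅ ℤ^1 ⊕ ℤ/5 ⊕ ℤ/5 ⊕ ℤ/5

Derivation:
rank_ℚ(R)=3; free=4−3=1
SNF(R) diag = [5, 5, 5] → torsion [5, 5, 5]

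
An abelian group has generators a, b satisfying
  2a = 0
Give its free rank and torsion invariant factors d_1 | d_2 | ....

Answer: M ≅ ℤ^1 ⊕ ℤ/2

Derivation:
rank_ℚ(R)=1; free=2−1=1
SNF(R) diag = [2] → torsion [2]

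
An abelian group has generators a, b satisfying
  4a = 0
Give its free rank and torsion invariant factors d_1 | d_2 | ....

rank_ℚ(R)=1; free=2−1=1
SNF(R) diag = [4] → torsion [4]

Answer: M ≅ ℤ^1 ⊕ ℤ/4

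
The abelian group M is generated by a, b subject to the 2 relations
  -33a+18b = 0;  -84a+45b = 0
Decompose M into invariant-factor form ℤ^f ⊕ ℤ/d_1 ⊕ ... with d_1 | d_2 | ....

Answer: M ≅ ℤ/3 ⊕ ℤ/9

Derivation:
rank_ℚ(R)=2; free=2−2=0
SNF(R) diag = [3, 9] → torsion [3, 9]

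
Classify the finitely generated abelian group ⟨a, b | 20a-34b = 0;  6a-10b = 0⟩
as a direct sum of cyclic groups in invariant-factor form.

Answer: M ≅ ℤ/2 ⊕ ℤ/2

Derivation:
rank_ℚ(R)=2; free=2−2=0
SNF(R) diag = [2, 2] → torsion [2, 2]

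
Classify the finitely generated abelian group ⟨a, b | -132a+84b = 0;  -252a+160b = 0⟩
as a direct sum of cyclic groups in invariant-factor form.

Answer: M ≅ ℤ/4 ⊕ ℤ/12

Derivation:
rank_ℚ(R)=2; free=2−2=0
SNF(R) diag = [4, 12] → torsion [4, 12]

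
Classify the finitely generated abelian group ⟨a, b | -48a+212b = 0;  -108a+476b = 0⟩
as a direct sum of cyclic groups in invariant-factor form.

Answer: M ≅ ℤ/4 ⊕ ℤ/12

Derivation:
rank_ℚ(R)=2; free=2−2=0
SNF(R) diag = [4, 12] → torsion [4, 12]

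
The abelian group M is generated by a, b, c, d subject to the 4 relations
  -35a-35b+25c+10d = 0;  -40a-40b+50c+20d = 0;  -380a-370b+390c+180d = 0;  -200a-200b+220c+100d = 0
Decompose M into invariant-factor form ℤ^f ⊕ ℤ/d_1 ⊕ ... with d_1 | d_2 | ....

Answer: M ≅ ℤ/5 ⊕ ℤ/10 ⊕ ℤ/30 ⊕ ℤ/60

Derivation:
rank_ℚ(R)=4; free=4−4=0
SNF(R) diag = [5, 10, 30, 60] → torsion [5, 10, 30, 60]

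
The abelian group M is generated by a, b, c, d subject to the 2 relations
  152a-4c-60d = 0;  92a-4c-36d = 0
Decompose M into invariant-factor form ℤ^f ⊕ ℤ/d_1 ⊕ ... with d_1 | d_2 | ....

Answer: M ≅ ℤ^2 ⊕ ℤ/4 ⊕ ℤ/12

Derivation:
rank_ℚ(R)=2; free=4−2=2
SNF(R) diag = [4, 12] → torsion [4, 12]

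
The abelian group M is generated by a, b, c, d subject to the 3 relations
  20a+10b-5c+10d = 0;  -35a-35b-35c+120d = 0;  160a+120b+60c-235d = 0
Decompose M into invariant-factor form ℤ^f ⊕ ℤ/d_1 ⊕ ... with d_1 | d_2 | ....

rank_ℚ(R)=3; free=4−3=1
SNF(R) diag = [5, 5, 5] → torsion [5, 5, 5]

Answer: M ≅ ℤ^1 ⊕ ℤ/5 ⊕ ℤ/5 ⊕ ℤ/5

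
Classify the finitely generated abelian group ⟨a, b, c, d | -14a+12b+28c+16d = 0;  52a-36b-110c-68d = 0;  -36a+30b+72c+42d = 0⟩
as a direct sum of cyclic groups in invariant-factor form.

Answer: M ≅ ℤ^1 ⊕ ℤ/2 ⊕ ℤ/6 ⊕ ℤ/6

Derivation:
rank_ℚ(R)=3; free=4−3=1
SNF(R) diag = [2, 6, 6] → torsion [2, 6, 6]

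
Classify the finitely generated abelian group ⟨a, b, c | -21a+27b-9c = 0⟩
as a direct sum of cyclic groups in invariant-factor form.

rank_ℚ(R)=1; free=3−1=2
SNF(R) diag = [3] → torsion [3]

Answer: M ≅ ℤ^2 ⊕ ℤ/3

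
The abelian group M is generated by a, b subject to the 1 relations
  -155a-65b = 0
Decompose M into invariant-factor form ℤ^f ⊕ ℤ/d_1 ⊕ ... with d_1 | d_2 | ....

Answer: M ≅ ℤ^1 ⊕ ℤ/5

Derivation:
rank_ℚ(R)=1; free=2−1=1
SNF(R) diag = [5] → torsion [5]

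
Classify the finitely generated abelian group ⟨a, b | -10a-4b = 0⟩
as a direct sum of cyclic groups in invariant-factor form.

Answer: M ≅ ℤ^1 ⊕ ℤ/2

Derivation:
rank_ℚ(R)=1; free=2−1=1
SNF(R) diag = [2] → torsion [2]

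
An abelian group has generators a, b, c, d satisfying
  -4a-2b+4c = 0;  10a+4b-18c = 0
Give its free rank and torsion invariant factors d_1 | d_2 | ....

rank_ℚ(R)=2; free=4−2=2
SNF(R) diag = [2, 2] → torsion [2, 2]

Answer: M ≅ ℤ^2 ⊕ ℤ/2 ⊕ ℤ/2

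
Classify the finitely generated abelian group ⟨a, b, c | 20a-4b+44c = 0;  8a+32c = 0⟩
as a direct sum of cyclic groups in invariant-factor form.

Answer: M ≅ ℤ^1 ⊕ ℤ/4 ⊕ ℤ/8

Derivation:
rank_ℚ(R)=2; free=3−2=1
SNF(R) diag = [4, 8] → torsion [4, 8]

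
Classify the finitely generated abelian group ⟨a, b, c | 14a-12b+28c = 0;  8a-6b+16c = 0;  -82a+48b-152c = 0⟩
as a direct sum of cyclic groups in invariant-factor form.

rank_ℚ(R)=3; free=3−3=0
SNF(R) diag = [2, 6, 12] → torsion [2, 6, 12]

Answer: M ≅ ℤ/2 ⊕ ℤ/6 ⊕ ℤ/12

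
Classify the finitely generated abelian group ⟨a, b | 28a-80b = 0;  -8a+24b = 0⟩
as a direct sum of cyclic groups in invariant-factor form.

Answer: M ≅ ℤ/4 ⊕ ℤ/8

Derivation:
rank_ℚ(R)=2; free=2−2=0
SNF(R) diag = [4, 8] → torsion [4, 8]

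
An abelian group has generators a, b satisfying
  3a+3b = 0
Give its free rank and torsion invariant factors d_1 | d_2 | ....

Answer: M ≅ ℤ^1 ⊕ ℤ/3

Derivation:
rank_ℚ(R)=1; free=2−1=1
SNF(R) diag = [3] → torsion [3]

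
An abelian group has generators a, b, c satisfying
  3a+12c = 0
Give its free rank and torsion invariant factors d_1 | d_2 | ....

Answer: M ≅ ℤ^2 ⊕ ℤ/3

Derivation:
rank_ℚ(R)=1; free=3−1=2
SNF(R) diag = [3] → torsion [3]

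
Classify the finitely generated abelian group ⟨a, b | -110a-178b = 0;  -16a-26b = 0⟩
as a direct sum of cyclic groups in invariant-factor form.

rank_ℚ(R)=2; free=2−2=0
SNF(R) diag = [2, 6] → torsion [2, 6]

Answer: M ≅ ℤ/2 ⊕ ℤ/6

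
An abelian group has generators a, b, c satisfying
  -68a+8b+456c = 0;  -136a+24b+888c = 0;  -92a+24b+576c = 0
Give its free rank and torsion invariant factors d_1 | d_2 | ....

rank_ℚ(R)=3; free=3−3=0
SNF(R) diag = [4, 8, 24] → torsion [4, 8, 24]

Answer: M ≅ ℤ/4 ⊕ ℤ/8 ⊕ ℤ/24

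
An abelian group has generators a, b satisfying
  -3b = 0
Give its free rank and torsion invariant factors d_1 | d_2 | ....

rank_ℚ(R)=1; free=2−1=1
SNF(R) diag = [3] → torsion [3]

Answer: M ≅ ℤ^1 ⊕ ℤ/3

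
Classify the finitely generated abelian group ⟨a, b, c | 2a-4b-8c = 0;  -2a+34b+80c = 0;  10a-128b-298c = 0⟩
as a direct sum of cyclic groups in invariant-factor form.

Answer: M ≅ ℤ/2 ⊕ ℤ/6 ⊕ ℤ/6

Derivation:
rank_ℚ(R)=3; free=3−3=0
SNF(R) diag = [2, 6, 6] → torsion [2, 6, 6]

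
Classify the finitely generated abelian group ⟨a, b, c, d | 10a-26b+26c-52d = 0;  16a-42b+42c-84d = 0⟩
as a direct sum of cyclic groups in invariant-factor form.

Answer: M ≅ ℤ^2 ⊕ ℤ/2 ⊕ ℤ/2

Derivation:
rank_ℚ(R)=2; free=4−2=2
SNF(R) diag = [2, 2] → torsion [2, 2]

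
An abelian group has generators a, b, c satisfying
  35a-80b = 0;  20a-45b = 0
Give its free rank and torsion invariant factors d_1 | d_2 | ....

Answer: M ≅ ℤ^1 ⊕ ℤ/5 ⊕ ℤ/5

Derivation:
rank_ℚ(R)=2; free=3−2=1
SNF(R) diag = [5, 5] → torsion [5, 5]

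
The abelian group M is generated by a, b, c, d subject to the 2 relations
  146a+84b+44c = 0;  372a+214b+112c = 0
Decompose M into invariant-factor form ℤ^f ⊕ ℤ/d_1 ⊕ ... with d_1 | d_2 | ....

Answer: M ≅ ℤ^2 ⊕ ℤ/2 ⊕ ℤ/2

Derivation:
rank_ℚ(R)=2; free=4−2=2
SNF(R) diag = [2, 2] → torsion [2, 2]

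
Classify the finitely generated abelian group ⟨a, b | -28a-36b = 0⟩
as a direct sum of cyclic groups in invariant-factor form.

rank_ℚ(R)=1; free=2−1=1
SNF(R) diag = [4] → torsion [4]

Answer: M ≅ ℤ^1 ⊕ ℤ/4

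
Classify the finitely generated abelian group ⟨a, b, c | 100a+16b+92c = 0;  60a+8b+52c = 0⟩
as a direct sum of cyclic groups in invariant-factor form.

rank_ℚ(R)=2; free=3−2=1
SNF(R) diag = [4, 8] → torsion [4, 8]

Answer: M ≅ ℤ^1 ⊕ ℤ/4 ⊕ ℤ/8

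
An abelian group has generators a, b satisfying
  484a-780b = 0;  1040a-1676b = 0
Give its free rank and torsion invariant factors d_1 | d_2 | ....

rank_ℚ(R)=2; free=2−2=0
SNF(R) diag = [4, 4] → torsion [4, 4]

Answer: M ≅ ℤ/4 ⊕ ℤ/4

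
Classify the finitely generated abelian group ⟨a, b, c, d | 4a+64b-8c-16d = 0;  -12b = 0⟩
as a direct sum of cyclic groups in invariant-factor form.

rank_ℚ(R)=2; free=4−2=2
SNF(R) diag = [4, 12] → torsion [4, 12]

Answer: M ≅ ℤ^2 ⊕ ℤ/4 ⊕ ℤ/12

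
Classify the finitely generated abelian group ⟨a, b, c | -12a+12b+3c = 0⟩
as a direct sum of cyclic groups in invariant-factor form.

Answer: M ≅ ℤ^2 ⊕ ℤ/3

Derivation:
rank_ℚ(R)=1; free=3−1=2
SNF(R) diag = [3] → torsion [3]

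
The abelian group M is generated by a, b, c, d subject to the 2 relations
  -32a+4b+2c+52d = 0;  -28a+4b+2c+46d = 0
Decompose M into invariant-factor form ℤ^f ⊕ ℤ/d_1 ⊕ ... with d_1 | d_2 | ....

Answer: M ≅ ℤ^2 ⊕ ℤ/2 ⊕ ℤ/2

Derivation:
rank_ℚ(R)=2; free=4−2=2
SNF(R) diag = [2, 2] → torsion [2, 2]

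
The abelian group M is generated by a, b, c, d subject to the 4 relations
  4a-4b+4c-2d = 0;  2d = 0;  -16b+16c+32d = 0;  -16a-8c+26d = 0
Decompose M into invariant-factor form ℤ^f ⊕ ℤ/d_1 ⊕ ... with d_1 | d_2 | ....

Answer: M ≅ ℤ/2 ⊕ ℤ/4 ⊕ ℤ/8 ⊕ ℤ/16

Derivation:
rank_ℚ(R)=4; free=4−4=0
SNF(R) diag = [2, 4, 8, 16] → torsion [2, 4, 8, 16]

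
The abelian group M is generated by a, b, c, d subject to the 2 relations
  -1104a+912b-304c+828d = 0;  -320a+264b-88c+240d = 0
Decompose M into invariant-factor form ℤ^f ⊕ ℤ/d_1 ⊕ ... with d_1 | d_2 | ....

Answer: M ≅ ℤ^2 ⊕ ℤ/4 ⊕ ℤ/8

Derivation:
rank_ℚ(R)=2; free=4−2=2
SNF(R) diag = [4, 8] → torsion [4, 8]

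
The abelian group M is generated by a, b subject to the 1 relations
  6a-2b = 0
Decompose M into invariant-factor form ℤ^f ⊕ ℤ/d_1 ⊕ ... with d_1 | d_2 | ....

Answer: M ≅ ℤ^1 ⊕ ℤ/2

Derivation:
rank_ℚ(R)=1; free=2−1=1
SNF(R) diag = [2] → torsion [2]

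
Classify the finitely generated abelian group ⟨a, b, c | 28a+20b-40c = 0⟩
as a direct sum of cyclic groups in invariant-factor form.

rank_ℚ(R)=1; free=3−1=2
SNF(R) diag = [4] → torsion [4]

Answer: M ≅ ℤ^2 ⊕ ℤ/4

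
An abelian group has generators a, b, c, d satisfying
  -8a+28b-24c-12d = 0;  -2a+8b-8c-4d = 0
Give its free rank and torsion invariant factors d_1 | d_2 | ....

Answer: M ≅ ℤ^2 ⊕ ℤ/2 ⊕ ℤ/4

Derivation:
rank_ℚ(R)=2; free=4−2=2
SNF(R) diag = [2, 4] → torsion [2, 4]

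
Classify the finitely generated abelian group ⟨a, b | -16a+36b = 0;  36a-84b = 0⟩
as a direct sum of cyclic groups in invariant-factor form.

Answer: M ≅ ℤ/4 ⊕ ℤ/12

Derivation:
rank_ℚ(R)=2; free=2−2=0
SNF(R) diag = [4, 12] → torsion [4, 12]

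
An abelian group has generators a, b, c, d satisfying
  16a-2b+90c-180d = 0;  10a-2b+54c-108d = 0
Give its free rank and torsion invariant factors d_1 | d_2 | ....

rank_ℚ(R)=2; free=4−2=2
SNF(R) diag = [2, 6] → torsion [2, 6]

Answer: M ≅ ℤ^2 ⊕ ℤ/2 ⊕ ℤ/6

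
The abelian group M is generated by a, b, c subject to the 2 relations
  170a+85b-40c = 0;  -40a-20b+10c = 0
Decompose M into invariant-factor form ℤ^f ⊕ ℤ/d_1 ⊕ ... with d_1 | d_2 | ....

Answer: M ≅ ℤ^1 ⊕ ℤ/5 ⊕ ℤ/10

Derivation:
rank_ℚ(R)=2; free=3−2=1
SNF(R) diag = [5, 10] → torsion [5, 10]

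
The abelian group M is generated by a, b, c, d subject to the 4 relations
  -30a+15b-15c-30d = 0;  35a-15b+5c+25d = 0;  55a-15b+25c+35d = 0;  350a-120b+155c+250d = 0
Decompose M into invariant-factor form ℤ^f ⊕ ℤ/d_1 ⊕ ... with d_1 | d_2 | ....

Answer: M ≅ ℤ/5 ⊕ ℤ/15 ⊕ ℤ/15 ⊕ ℤ/30

Derivation:
rank_ℚ(R)=4; free=4−4=0
SNF(R) diag = [5, 15, 15, 30] → torsion [5, 15, 15, 30]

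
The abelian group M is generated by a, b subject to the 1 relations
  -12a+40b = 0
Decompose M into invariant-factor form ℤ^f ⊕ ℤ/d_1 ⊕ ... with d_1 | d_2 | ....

Answer: M ≅ ℤ^1 ⊕ ℤ/4

Derivation:
rank_ℚ(R)=1; free=2−1=1
SNF(R) diag = [4] → torsion [4]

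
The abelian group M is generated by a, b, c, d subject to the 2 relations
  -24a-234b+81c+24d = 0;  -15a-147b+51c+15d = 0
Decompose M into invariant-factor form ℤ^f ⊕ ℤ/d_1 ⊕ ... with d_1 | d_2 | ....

Answer: M ≅ ℤ^2 ⊕ ℤ/3 ⊕ ℤ/3

Derivation:
rank_ℚ(R)=2; free=4−2=2
SNF(R) diag = [3, 3] → torsion [3, 3]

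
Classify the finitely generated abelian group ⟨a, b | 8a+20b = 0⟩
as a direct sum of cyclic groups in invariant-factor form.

Answer: M ≅ ℤ^1 ⊕ ℤ/4

Derivation:
rank_ℚ(R)=1; free=2−1=1
SNF(R) diag = [4] → torsion [4]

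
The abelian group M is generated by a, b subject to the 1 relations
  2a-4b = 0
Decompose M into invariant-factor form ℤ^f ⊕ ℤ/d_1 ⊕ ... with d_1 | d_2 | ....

rank_ℚ(R)=1; free=2−1=1
SNF(R) diag = [2] → torsion [2]

Answer: M ≅ ℤ^1 ⊕ ℤ/2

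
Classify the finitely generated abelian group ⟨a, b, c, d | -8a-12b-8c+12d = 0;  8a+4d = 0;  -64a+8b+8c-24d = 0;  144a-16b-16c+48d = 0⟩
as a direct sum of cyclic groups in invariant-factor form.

rank_ℚ(R)=4; free=4−4=0
SNF(R) diag = [4, 4, 8, 16] → torsion [4, 4, 8, 16]

Answer: M ≅ ℤ/4 ⊕ ℤ/4 ⊕ ℤ/8 ⊕ ℤ/16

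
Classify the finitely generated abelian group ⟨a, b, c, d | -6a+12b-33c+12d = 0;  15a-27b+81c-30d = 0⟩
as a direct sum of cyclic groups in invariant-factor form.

Answer: M ≅ ℤ^2 ⊕ ℤ/3 ⊕ ℤ/3

Derivation:
rank_ℚ(R)=2; free=4−2=2
SNF(R) diag = [3, 3] → torsion [3, 3]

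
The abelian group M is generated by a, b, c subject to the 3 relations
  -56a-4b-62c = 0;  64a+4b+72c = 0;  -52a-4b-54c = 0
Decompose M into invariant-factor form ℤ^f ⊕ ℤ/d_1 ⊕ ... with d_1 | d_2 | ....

Answer: M ≅ ℤ/2 ⊕ ℤ/4 ⊕ ℤ/12

Derivation:
rank_ℚ(R)=3; free=3−3=0
SNF(R) diag = [2, 4, 12] → torsion [2, 4, 12]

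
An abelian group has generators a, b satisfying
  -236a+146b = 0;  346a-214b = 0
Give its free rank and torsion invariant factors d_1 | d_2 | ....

rank_ℚ(R)=2; free=2−2=0
SNF(R) diag = [2, 6] → torsion [2, 6]

Answer: M ≅ ℤ/2 ⊕ ℤ/6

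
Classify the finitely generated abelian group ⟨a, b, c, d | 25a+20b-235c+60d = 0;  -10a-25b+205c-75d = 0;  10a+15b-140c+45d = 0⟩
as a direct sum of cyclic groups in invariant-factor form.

rank_ℚ(R)=3; free=4−3=1
SNF(R) diag = [5, 5, 5] → torsion [5, 5, 5]

Answer: M ≅ ℤ^1 ⊕ ℤ/5 ⊕ ℤ/5 ⊕ ℤ/5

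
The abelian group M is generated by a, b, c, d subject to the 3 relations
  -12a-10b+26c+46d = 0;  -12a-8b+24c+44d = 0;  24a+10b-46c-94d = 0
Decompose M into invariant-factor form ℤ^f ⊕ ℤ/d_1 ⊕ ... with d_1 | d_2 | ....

Answer: M ≅ ℤ^1 ⊕ ℤ/2 ⊕ ℤ/4 ⊕ ℤ/12

Derivation:
rank_ℚ(R)=3; free=4−3=1
SNF(R) diag = [2, 4, 12] → torsion [2, 4, 12]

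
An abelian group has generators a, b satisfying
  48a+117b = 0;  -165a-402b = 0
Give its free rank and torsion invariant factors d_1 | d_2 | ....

rank_ℚ(R)=2; free=2−2=0
SNF(R) diag = [3, 3] → torsion [3, 3]

Answer: M ≅ ℤ/3 ⊕ ℤ/3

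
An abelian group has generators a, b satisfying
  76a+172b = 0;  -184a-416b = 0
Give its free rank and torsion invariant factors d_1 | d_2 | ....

rank_ℚ(R)=2; free=2−2=0
SNF(R) diag = [4, 8] → torsion [4, 8]

Answer: M ≅ ℤ/4 ⊕ ℤ/8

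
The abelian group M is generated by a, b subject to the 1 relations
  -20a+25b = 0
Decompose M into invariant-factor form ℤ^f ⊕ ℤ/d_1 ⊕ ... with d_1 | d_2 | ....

rank_ℚ(R)=1; free=2−1=1
SNF(R) diag = [5] → torsion [5]

Answer: M ≅ ℤ^1 ⊕ ℤ/5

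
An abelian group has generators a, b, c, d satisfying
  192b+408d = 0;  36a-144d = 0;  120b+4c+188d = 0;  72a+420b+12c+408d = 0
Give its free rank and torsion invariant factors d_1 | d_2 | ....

Answer: M ≅ ℤ/4 ⊕ ℤ/12 ⊕ ℤ/36 ⊕ ℤ/72

Derivation:
rank_ℚ(R)=4; free=4−4=0
SNF(R) diag = [4, 12, 36, 72] → torsion [4, 12, 36, 72]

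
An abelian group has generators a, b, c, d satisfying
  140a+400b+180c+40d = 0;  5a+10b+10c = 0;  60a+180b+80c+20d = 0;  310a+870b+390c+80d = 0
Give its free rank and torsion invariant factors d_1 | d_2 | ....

Answer: M ≅ ℤ/5 ⊕ ℤ/10 ⊕ ℤ/20 ⊕ ℤ/20

Derivation:
rank_ℚ(R)=4; free=4−4=0
SNF(R) diag = [5, 10, 20, 20] → torsion [5, 10, 20, 20]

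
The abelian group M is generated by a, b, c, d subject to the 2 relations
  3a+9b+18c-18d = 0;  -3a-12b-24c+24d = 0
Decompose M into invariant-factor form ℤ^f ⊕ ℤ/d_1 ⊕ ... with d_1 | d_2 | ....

Answer: M ≅ ℤ^2 ⊕ ℤ/3 ⊕ ℤ/3

Derivation:
rank_ℚ(R)=2; free=4−2=2
SNF(R) diag = [3, 3] → torsion [3, 3]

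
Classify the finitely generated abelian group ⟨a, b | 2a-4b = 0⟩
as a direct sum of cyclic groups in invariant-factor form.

rank_ℚ(R)=1; free=2−1=1
SNF(R) diag = [2] → torsion [2]

Answer: M ≅ ℤ^1 ⊕ ℤ/2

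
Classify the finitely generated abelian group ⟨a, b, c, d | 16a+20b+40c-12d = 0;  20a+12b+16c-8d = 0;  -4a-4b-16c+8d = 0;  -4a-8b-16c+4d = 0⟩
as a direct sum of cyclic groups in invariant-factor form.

rank_ℚ(R)=4; free=4−4=0
SNF(R) diag = [4, 4, 8, 8] → torsion [4, 4, 8, 8]

Answer: M ≅ ℤ/4 ⊕ ℤ/4 ⊕ ℤ/8 ⊕ ℤ/8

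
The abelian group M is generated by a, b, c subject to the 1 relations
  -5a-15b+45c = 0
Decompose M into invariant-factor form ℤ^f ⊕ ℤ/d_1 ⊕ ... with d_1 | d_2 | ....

rank_ℚ(R)=1; free=3−1=2
SNF(R) diag = [5] → torsion [5]

Answer: M ≅ ℤ^2 ⊕ ℤ/5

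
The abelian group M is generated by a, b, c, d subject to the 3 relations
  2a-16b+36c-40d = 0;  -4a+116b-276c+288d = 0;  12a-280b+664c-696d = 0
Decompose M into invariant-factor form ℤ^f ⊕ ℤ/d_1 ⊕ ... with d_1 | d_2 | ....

Answer: M ≅ ℤ^1 ⊕ ℤ/2 ⊕ ℤ/4 ⊕ ℤ/8

Derivation:
rank_ℚ(R)=3; free=4−3=1
SNF(R) diag = [2, 4, 8] → torsion [2, 4, 8]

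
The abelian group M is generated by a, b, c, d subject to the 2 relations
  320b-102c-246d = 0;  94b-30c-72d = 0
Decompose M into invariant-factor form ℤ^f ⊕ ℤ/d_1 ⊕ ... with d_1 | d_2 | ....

Answer: M ≅ ℤ^2 ⊕ ℤ/2 ⊕ ℤ/6

Derivation:
rank_ℚ(R)=2; free=4−2=2
SNF(R) diag = [2, 6] → torsion [2, 6]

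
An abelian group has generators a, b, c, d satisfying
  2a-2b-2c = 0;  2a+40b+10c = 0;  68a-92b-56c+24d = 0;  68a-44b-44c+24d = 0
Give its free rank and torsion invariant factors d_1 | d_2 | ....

Answer: M ≅ ℤ/2 ⊕ ℤ/6 ⊕ ℤ/12 ⊕ ℤ/24

Derivation:
rank_ℚ(R)=4; free=4−4=0
SNF(R) diag = [2, 6, 12, 24] → torsion [2, 6, 12, 24]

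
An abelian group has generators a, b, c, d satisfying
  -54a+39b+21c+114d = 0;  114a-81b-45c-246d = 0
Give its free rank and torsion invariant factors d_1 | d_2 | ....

rank_ℚ(R)=2; free=4−2=2
SNF(R) diag = [3, 6] → torsion [3, 6]

Answer: M ≅ ℤ^2 ⊕ ℤ/3 ⊕ ℤ/6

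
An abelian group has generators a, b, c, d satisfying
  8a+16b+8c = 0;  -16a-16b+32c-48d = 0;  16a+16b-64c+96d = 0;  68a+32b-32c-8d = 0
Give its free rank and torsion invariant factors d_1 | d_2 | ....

rank_ℚ(R)=4; free=4−4=0
SNF(R) diag = [4, 8, 16, 16] → torsion [4, 8, 16, 16]

Answer: M ≅ ℤ/4 ⊕ ℤ/8 ⊕ ℤ/16 ⊕ ℤ/16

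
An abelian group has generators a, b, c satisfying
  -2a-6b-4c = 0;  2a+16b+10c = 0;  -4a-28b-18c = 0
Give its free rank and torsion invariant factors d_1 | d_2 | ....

Answer: M ≅ ℤ/2 ⊕ ℤ/2 ⊕ ℤ/2

Derivation:
rank_ℚ(R)=3; free=3−3=0
SNF(R) diag = [2, 2, 2] → torsion [2, 2, 2]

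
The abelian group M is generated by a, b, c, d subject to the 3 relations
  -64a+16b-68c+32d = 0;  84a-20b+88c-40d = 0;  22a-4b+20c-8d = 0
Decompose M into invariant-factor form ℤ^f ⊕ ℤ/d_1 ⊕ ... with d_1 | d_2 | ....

rank_ℚ(R)=3; free=4−3=1
SNF(R) diag = [2, 4, 12] → torsion [2, 4, 12]

Answer: M ≅ ℤ^1 ⊕ ℤ/2 ⊕ ℤ/4 ⊕ ℤ/12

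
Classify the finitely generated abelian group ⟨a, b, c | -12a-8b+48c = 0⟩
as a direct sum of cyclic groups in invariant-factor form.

rank_ℚ(R)=1; free=3−1=2
SNF(R) diag = [4] → torsion [4]

Answer: M ≅ ℤ^2 ⊕ ℤ/4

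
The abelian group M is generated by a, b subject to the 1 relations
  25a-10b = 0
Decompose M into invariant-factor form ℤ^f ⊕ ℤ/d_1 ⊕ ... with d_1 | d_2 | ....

rank_ℚ(R)=1; free=2−1=1
SNF(R) diag = [5] → torsion [5]

Answer: M ≅ ℤ^1 ⊕ ℤ/5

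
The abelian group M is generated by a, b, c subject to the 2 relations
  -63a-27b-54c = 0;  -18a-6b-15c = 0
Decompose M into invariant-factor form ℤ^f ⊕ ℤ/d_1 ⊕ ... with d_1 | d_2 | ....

Answer: M ≅ ℤ^1 ⊕ ℤ/3 ⊕ ℤ/9

Derivation:
rank_ℚ(R)=2; free=3−2=1
SNF(R) diag = [3, 9] → torsion [3, 9]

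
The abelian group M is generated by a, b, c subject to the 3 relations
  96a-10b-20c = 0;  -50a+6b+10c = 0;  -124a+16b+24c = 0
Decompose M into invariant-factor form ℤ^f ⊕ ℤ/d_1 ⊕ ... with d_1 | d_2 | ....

Answer: M ≅ ℤ/2 ⊕ ℤ/2 ⊕ ℤ/4

Derivation:
rank_ℚ(R)=3; free=3−3=0
SNF(R) diag = [2, 2, 4] → torsion [2, 2, 4]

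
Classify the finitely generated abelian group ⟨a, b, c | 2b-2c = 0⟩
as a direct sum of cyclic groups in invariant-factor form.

Answer: M ≅ ℤ^2 ⊕ ℤ/2

Derivation:
rank_ℚ(R)=1; free=3−1=2
SNF(R) diag = [2] → torsion [2]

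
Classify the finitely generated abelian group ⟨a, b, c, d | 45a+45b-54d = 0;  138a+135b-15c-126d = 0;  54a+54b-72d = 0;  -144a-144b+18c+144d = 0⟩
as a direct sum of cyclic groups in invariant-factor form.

rank_ℚ(R)=4; free=4−4=0
SNF(R) diag = [3, 9, 18, 36] → torsion [3, 9, 18, 36]

Answer: M ≅ ℤ/3 ⊕ ℤ/9 ⊕ ℤ/18 ⊕ ℤ/36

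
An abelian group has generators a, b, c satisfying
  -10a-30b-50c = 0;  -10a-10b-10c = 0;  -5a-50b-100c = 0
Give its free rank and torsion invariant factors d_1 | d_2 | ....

Answer: M ≅ ℤ/5 ⊕ ℤ/10 ⊕ ℤ/20

Derivation:
rank_ℚ(R)=3; free=3−3=0
SNF(R) diag = [5, 10, 20] → torsion [5, 10, 20]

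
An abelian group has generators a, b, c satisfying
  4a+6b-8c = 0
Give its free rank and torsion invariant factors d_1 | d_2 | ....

Answer: M ≅ ℤ^2 ⊕ ℤ/2

Derivation:
rank_ℚ(R)=1; free=3−1=2
SNF(R) diag = [2] → torsion [2]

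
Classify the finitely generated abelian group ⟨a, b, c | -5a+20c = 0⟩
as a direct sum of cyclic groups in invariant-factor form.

rank_ℚ(R)=1; free=3−1=2
SNF(R) diag = [5] → torsion [5]

Answer: M ≅ ℤ^2 ⊕ ℤ/5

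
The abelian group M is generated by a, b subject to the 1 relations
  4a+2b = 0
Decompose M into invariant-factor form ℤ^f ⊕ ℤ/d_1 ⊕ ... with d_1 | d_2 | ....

rank_ℚ(R)=1; free=2−1=1
SNF(R) diag = [2] → torsion [2]

Answer: M ≅ ℤ^1 ⊕ ℤ/2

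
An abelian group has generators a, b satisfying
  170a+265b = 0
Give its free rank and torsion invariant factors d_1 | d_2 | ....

rank_ℚ(R)=1; free=2−1=1
SNF(R) diag = [5] → torsion [5]

Answer: M ≅ ℤ^1 ⊕ ℤ/5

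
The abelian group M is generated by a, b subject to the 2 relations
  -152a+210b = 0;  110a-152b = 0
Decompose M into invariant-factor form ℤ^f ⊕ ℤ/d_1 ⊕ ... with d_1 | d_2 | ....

Answer: M ≅ ℤ/2 ⊕ ℤ/2

Derivation:
rank_ℚ(R)=2; free=2−2=0
SNF(R) diag = [2, 2] → torsion [2, 2]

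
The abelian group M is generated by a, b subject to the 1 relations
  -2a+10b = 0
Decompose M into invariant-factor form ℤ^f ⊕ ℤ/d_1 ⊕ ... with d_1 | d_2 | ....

rank_ℚ(R)=1; free=2−1=1
SNF(R) diag = [2] → torsion [2]

Answer: M ≅ ℤ^1 ⊕ ℤ/2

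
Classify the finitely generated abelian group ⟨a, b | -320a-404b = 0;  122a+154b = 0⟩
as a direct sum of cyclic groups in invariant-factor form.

Answer: M ≅ ℤ/2 ⊕ ℤ/4

Derivation:
rank_ℚ(R)=2; free=2−2=0
SNF(R) diag = [2, 4] → torsion [2, 4]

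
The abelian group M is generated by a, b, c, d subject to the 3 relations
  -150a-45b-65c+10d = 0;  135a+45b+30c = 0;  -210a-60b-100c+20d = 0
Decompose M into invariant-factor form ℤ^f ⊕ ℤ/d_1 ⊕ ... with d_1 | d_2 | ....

rank_ℚ(R)=3; free=4−3=1
SNF(R) diag = [5, 15, 30] → torsion [5, 15, 30]

Answer: M ≅ ℤ^1 ⊕ ℤ/5 ⊕ ℤ/15 ⊕ ℤ/30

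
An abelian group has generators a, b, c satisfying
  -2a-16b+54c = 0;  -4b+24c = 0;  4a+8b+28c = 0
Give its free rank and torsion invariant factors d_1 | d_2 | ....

Answer: M ≅ ℤ/2 ⊕ ℤ/4 ⊕ ℤ/8

Derivation:
rank_ℚ(R)=3; free=3−3=0
SNF(R) diag = [2, 4, 8] → torsion [2, 4, 8]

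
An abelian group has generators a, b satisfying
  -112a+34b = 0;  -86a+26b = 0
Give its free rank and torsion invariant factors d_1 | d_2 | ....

Answer: M ≅ ℤ/2 ⊕ ℤ/6

Derivation:
rank_ℚ(R)=2; free=2−2=0
SNF(R) diag = [2, 6] → torsion [2, 6]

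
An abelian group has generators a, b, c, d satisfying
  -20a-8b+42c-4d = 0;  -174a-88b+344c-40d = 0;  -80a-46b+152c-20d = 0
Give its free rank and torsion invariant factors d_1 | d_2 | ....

rank_ℚ(R)=3; free=4−3=1
SNF(R) diag = [2, 2, 2] → torsion [2, 2, 2]

Answer: M ≅ ℤ^1 ⊕ ℤ/2 ⊕ ℤ/2 ⊕ ℤ/2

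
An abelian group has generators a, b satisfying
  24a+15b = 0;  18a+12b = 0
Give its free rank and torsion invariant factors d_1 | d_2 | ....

rank_ℚ(R)=2; free=2−2=0
SNF(R) diag = [3, 6] → torsion [3, 6]

Answer: M ≅ ℤ/3 ⊕ ℤ/6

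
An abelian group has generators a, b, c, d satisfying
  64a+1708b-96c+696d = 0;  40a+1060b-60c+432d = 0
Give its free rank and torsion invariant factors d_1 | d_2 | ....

rank_ℚ(R)=2; free=4−2=2
SNF(R) diag = [4, 12] → torsion [4, 12]

Answer: M ≅ ℤ^2 ⊕ ℤ/4 ⊕ ℤ/12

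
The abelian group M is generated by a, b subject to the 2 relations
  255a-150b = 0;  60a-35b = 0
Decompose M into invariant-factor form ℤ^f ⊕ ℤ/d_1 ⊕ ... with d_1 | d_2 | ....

Answer: M ≅ ℤ/5 ⊕ ℤ/15

Derivation:
rank_ℚ(R)=2; free=2−2=0
SNF(R) diag = [5, 15] → torsion [5, 15]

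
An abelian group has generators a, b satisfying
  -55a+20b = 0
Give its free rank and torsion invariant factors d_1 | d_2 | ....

Answer: M ≅ ℤ^1 ⊕ ℤ/5

Derivation:
rank_ℚ(R)=1; free=2−1=1
SNF(R) diag = [5] → torsion [5]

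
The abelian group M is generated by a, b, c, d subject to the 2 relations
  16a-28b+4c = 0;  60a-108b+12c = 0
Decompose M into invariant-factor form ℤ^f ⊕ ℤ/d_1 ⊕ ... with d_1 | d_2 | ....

Answer: M ≅ ℤ^2 ⊕ ℤ/4 ⊕ ℤ/12

Derivation:
rank_ℚ(R)=2; free=4−2=2
SNF(R) diag = [4, 12] → torsion [4, 12]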